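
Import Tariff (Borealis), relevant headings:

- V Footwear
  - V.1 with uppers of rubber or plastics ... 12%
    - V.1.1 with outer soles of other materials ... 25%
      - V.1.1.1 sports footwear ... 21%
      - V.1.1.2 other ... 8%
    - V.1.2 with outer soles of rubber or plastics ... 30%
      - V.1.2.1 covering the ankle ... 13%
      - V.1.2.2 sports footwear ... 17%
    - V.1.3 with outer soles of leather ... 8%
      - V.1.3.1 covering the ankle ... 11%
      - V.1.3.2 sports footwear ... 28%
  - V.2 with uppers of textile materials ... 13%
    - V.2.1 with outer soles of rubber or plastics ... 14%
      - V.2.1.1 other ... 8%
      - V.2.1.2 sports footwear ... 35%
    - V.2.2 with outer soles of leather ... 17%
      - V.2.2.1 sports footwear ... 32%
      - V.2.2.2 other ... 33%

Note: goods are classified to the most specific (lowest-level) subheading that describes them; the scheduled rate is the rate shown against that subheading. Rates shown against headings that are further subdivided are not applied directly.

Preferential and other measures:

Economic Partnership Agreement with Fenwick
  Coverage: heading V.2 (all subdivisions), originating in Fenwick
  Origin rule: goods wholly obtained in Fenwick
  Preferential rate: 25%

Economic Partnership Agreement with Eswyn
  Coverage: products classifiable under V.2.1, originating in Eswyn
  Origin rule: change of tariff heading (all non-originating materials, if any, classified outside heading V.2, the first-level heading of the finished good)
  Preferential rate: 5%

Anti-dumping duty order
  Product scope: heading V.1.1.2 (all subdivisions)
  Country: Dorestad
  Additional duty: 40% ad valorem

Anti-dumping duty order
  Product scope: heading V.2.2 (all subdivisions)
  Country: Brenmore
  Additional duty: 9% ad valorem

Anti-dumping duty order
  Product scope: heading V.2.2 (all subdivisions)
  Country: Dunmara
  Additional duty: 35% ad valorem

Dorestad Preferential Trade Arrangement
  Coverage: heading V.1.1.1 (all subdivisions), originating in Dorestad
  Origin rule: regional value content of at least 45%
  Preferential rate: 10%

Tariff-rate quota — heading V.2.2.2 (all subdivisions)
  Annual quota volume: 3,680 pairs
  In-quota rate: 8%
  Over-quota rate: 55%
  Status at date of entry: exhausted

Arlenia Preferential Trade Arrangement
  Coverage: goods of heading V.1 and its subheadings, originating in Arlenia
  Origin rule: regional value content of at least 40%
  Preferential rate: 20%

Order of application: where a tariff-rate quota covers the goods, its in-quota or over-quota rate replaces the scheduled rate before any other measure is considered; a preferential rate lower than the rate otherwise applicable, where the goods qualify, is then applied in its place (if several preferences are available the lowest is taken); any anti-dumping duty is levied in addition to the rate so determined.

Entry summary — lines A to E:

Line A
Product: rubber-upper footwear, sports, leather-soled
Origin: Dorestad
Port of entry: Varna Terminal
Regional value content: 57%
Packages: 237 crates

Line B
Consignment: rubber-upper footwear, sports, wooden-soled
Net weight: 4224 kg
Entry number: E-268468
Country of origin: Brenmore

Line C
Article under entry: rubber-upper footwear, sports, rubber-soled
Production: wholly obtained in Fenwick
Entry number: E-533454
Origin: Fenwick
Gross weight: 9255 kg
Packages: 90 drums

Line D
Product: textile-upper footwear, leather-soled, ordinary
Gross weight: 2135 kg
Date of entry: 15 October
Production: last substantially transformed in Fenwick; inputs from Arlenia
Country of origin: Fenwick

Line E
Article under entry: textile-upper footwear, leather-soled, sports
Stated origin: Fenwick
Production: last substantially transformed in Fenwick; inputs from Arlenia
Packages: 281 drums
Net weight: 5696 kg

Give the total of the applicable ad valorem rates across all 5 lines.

153%

Line A: rubber-upper → V.1; leather-soled → V.1.3; sports → V.1.3.2. Scheduled 28%. Dorestad agreement on V.1.1.1: V.1.3.2 not covered. → 28%.
Line B: rubber-upper → V.1; wooden-soled → V.1.1; sports → V.1.1.1. Scheduled 21%. No special measure applies. → 21%.
Line C: rubber-upper → V.1; rubber-soled → V.1.2; sports → V.1.2.2. Scheduled 17%. Fenwick agreement on V.2: V.1.2.2 not covered. → 17%.
Line D: textile-upper → V.2; leather-soled → V.2.2; ordinary → V.2.2.2. Scheduled 33%. quota on V.2.2.2 exhausted → over-quota 55%; Fenwick agreement on V.2: not wholly obtained. → 55%.
Line E: textile-upper → V.2; leather-soled → V.2.2; sports → V.2.2.1. Scheduled 32%. Fenwick agreement on V.2: not wholly obtained. → 32%.
Sum: 28% + 21% + 17% + 55% + 32% = 153%.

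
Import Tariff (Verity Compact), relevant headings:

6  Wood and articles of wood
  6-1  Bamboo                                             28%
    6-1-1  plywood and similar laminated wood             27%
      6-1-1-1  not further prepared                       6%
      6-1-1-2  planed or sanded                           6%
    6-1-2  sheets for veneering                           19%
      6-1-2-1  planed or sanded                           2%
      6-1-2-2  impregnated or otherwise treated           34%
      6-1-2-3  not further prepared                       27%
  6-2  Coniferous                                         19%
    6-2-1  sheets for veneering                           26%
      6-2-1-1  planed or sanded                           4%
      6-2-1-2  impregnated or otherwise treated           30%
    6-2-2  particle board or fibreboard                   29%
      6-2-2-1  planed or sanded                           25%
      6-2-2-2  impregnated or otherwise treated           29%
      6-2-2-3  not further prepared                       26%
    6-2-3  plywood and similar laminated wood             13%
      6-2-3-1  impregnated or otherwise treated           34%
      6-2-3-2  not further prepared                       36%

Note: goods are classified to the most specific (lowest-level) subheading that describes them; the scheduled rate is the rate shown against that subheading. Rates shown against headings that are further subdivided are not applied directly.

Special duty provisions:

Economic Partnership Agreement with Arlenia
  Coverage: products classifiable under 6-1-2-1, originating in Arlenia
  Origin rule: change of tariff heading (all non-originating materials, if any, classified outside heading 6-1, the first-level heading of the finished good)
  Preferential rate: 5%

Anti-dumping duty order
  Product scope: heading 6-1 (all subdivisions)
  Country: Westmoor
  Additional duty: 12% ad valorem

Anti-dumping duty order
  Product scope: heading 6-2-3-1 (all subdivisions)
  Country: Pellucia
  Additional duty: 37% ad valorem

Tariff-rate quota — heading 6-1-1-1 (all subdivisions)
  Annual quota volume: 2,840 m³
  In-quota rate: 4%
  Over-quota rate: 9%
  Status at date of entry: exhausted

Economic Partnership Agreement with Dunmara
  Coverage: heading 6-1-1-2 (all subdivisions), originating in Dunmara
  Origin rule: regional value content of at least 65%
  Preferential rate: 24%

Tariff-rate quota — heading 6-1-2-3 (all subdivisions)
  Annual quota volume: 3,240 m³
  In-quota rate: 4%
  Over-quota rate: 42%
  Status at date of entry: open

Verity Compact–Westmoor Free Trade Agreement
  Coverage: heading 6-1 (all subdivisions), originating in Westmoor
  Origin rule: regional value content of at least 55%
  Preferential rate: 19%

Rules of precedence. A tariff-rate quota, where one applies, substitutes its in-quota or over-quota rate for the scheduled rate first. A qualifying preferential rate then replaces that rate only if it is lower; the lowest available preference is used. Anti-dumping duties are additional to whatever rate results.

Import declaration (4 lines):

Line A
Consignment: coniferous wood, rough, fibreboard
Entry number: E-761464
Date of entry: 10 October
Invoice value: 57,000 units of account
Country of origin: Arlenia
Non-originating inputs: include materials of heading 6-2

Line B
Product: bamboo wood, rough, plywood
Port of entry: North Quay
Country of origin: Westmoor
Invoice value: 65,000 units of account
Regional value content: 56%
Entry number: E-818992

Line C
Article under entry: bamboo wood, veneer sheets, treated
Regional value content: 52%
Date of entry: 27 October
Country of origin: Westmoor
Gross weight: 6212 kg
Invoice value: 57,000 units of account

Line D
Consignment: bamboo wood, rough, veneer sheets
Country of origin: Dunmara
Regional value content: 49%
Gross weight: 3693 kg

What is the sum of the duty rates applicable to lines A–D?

Line A: coniferous → 6-2; fibreboard → 6-2-2; rough → 6-2-2-3. Scheduled 26%. Arlenia agreement on 6-1-2-1: 6-2-2-3 not covered. → 26%.
Line B: bamboo → 6-1; plywood → 6-1-1; rough → 6-1-1-1. Scheduled 6%. quota on 6-1-1-1 exhausted → over-quota 9%; Westmoor agreement on 6-1: RVC ≥ 55% → 19% available; preference 19% not lower than 9% → no reduction; anti-dumping (Westmoor, 6-1): +12%; total 9% + 12% = 21%. → 21%.
Line C: bamboo → 6-1; veneer sheets → 6-1-2; treated → 6-1-2-2. Scheduled 34%. Westmoor agreement on 6-1: RVC < 55%; anti-dumping (Westmoor, 6-1): +12%; total 34% + 12% = 46%. → 46%.
Line D: bamboo → 6-1; veneer sheets → 6-1-2; rough → 6-1-2-3. Scheduled 27%. quota on 6-1-2-3 open → in-quota 4%; Dunmara agreement on 6-1-1-2: 6-1-2-3 not covered. → 4%.
Sum: 26% + 21% + 46% + 4% = 97%.

97%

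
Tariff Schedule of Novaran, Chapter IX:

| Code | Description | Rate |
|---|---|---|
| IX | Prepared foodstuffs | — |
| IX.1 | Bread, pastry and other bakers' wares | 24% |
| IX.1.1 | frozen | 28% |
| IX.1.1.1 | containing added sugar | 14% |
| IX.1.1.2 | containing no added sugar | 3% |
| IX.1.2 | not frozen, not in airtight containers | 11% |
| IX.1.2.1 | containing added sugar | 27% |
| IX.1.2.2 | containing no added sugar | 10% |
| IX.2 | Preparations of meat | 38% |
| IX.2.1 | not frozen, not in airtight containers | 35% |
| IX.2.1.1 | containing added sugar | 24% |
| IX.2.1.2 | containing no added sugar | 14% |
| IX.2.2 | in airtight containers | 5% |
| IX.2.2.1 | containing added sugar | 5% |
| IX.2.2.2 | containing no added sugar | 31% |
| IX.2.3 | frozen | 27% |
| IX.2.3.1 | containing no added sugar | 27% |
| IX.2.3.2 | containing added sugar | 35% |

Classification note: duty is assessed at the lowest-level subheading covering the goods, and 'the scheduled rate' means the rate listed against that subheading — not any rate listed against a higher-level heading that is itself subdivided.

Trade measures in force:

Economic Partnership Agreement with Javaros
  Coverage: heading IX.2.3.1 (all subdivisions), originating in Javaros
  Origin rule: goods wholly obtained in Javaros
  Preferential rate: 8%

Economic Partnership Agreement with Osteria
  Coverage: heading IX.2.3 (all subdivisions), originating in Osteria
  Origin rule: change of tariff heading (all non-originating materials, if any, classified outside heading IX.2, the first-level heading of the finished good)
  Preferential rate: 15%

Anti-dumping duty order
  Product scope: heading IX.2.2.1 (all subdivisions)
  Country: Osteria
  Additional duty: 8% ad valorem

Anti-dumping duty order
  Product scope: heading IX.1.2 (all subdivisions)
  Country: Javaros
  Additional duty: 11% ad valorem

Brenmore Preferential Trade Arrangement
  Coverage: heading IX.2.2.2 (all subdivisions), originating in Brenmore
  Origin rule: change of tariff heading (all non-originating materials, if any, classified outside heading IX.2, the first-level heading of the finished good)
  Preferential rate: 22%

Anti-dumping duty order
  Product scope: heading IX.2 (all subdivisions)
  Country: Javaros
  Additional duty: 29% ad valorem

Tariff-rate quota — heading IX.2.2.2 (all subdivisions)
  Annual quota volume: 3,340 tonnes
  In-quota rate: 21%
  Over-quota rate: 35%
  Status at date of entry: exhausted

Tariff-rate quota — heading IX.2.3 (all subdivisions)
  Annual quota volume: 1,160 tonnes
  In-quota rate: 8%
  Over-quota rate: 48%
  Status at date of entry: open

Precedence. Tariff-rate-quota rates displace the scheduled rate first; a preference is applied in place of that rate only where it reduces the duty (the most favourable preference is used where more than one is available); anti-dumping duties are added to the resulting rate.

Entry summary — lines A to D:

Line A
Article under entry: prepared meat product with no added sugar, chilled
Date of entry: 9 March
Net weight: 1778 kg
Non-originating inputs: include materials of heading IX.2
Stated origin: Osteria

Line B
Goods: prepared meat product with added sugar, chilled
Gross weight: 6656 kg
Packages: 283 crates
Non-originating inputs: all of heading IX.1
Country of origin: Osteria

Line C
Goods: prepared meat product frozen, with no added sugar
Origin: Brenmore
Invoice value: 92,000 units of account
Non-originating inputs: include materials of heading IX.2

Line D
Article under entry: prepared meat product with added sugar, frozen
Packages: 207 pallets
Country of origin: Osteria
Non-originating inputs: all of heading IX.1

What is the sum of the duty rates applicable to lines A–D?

54%

Line A: prepared meat product → IX.2; chilled → IX.2.1; with no added sugar → IX.2.1.2. Scheduled 14%. Osteria agreement on IX.2.3: IX.2.1.2 not covered. → 14%.
Line B: prepared meat product → IX.2; chilled → IX.2.1; with added sugar → IX.2.1.1. Scheduled 24%. Osteria agreement on IX.2.3: IX.2.1.1 not covered. → 24%.
Line C: prepared meat product → IX.2; frozen → IX.2.3; with no added sugar → IX.2.3.1. Scheduled 27%. quota on IX.2.3 open → in-quota 8%; Brenmore agreement on IX.2.2.2: IX.2.3.1 not covered. → 8%.
Line D: prepared meat product → IX.2; frozen → IX.2.3; with added sugar → IX.2.3.2. Scheduled 35%. quota on IX.2.3 open → in-quota 8%; Osteria agreement on IX.2.3: CTH met → 15% available; preference 15% not lower than 8% → no reduction. → 8%.
Sum: 14% + 24% + 8% + 8% = 54%.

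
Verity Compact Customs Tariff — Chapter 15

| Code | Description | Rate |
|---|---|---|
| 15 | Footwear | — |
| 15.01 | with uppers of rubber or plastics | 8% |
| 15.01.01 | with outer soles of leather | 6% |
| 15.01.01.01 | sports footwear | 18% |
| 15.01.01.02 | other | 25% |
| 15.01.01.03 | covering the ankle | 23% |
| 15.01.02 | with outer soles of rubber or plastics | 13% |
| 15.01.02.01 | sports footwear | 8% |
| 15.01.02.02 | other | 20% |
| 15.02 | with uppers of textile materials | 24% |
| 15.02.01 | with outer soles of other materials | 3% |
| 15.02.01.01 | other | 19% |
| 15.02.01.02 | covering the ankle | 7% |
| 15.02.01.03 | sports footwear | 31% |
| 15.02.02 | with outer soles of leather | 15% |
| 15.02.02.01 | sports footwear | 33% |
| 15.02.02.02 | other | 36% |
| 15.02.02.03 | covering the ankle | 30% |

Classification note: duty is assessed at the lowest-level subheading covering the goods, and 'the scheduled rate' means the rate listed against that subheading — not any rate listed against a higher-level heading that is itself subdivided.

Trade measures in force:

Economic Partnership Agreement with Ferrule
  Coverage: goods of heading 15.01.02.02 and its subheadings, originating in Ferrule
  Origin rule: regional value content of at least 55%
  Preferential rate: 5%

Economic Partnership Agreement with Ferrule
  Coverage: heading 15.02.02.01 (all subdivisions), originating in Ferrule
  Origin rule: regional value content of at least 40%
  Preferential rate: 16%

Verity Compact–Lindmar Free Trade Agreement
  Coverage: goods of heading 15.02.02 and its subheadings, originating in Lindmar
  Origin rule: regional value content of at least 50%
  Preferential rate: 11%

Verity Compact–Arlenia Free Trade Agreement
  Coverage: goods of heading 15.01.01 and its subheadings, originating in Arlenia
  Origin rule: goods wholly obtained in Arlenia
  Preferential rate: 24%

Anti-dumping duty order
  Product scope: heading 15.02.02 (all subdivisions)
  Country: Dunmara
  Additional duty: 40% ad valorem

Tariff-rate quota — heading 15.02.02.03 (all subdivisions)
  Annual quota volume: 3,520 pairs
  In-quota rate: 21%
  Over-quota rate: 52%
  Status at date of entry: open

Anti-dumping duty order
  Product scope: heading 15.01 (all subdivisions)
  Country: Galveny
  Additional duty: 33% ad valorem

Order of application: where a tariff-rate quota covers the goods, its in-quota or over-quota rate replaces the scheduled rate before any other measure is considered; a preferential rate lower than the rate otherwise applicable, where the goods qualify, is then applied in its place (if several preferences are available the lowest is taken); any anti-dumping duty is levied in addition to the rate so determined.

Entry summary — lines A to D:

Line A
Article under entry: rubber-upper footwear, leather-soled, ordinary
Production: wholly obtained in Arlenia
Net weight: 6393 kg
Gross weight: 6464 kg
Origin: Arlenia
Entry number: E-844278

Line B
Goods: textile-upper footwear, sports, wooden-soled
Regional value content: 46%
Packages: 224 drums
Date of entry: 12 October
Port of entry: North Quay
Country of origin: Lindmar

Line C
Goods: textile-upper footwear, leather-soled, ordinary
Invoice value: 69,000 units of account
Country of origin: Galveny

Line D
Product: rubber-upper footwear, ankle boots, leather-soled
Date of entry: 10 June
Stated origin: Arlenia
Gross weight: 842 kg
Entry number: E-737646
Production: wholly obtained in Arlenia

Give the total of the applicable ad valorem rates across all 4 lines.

114%

Line A: rubber-upper → 15.01; leather-soled → 15.01.01; ordinary → 15.01.01.02. Scheduled 25%. Arlenia agreement on 15.01.01: wholly obtained → 24% available; preferential 24%. → 24%.
Line B: textile-upper → 15.02; wooden-soled → 15.02.01; sports → 15.02.01.03. Scheduled 31%. Lindmar agreement on 15.02.02: 15.02.01.03 not covered. → 31%.
Line C: textile-upper → 15.02; leather-soled → 15.02.02; ordinary → 15.02.02.02. Scheduled 36%. No special measure applies. → 36%.
Line D: rubber-upper → 15.01; leather-soled → 15.01.01; ankle boots → 15.01.01.03. Scheduled 23%. Arlenia agreement on 15.01.01: wholly obtained → 24% available; preference 24% not lower than 23% → no reduction. → 23%.
Sum: 24% + 31% + 36% + 23% = 114%.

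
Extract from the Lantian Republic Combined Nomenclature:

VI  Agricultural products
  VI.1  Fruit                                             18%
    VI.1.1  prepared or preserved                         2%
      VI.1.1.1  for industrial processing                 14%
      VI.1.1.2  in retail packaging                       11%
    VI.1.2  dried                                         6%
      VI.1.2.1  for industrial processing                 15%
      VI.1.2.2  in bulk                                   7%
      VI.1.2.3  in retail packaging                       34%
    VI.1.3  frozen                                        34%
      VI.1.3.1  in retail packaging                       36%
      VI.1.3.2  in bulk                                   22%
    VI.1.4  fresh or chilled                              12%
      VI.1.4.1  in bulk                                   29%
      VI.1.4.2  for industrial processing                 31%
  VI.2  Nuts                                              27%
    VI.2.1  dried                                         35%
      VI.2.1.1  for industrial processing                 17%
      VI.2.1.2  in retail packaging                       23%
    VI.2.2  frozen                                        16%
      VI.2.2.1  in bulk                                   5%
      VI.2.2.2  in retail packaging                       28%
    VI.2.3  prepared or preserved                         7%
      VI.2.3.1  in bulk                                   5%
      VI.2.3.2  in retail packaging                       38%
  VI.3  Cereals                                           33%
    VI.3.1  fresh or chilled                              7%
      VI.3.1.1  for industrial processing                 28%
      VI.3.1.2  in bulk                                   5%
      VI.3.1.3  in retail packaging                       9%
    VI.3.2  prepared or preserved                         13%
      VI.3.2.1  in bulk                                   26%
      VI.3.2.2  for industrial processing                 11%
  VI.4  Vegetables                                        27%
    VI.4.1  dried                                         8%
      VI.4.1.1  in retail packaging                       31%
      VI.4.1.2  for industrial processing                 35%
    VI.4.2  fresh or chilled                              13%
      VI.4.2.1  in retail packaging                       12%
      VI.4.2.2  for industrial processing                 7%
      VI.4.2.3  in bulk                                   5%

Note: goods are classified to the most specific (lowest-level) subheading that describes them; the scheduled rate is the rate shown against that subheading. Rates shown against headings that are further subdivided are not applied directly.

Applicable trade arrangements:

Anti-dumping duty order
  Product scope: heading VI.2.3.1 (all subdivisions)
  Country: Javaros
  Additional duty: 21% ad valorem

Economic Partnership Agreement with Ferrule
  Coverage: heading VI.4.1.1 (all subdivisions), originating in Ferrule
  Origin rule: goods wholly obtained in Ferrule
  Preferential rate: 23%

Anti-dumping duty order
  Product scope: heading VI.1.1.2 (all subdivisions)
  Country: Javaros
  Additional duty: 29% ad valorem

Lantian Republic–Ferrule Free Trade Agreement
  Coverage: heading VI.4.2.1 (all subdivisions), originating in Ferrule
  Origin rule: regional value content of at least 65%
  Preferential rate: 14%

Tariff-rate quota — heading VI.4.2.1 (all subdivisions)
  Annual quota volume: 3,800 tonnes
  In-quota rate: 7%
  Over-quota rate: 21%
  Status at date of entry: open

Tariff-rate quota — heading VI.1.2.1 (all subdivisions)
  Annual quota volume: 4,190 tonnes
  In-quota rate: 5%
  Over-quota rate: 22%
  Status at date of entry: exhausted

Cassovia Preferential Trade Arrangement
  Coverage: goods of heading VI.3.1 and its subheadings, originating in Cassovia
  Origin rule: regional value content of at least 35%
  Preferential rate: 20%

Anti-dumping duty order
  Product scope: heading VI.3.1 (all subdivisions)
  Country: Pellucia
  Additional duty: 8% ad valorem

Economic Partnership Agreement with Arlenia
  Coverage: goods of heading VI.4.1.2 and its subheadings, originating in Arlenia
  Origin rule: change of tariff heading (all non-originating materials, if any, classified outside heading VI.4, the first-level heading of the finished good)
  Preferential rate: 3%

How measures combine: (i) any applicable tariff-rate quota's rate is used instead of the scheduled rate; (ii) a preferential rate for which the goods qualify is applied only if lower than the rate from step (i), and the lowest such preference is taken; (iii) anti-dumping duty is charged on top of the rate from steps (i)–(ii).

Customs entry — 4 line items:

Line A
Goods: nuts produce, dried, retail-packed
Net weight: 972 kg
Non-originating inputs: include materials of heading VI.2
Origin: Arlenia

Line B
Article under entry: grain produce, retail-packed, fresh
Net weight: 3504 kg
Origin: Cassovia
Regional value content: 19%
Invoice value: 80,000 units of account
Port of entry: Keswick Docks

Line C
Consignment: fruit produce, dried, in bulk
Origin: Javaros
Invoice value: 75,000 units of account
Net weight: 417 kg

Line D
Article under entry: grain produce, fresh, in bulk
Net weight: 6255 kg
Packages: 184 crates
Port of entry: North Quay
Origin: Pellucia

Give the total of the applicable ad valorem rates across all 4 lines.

52%

Line A: nuts → VI.2; dried → VI.2.1; retail-packed → VI.2.1.2. Scheduled 23%. Arlenia agreement on VI.4.1.2: VI.2.1.2 not covered. → 23%.
Line B: grain → VI.3; fresh → VI.3.1; retail-packed → VI.3.1.3. Scheduled 9%. Cassovia agreement on VI.3.1: RVC < 35%. → 9%.
Line C: fruit → VI.1; dried → VI.1.2; in bulk → VI.1.2.2. Scheduled 7%. No special measure applies. → 7%.
Line D: grain → VI.3; fresh → VI.3.1; in bulk → VI.3.1.2. Scheduled 5%. anti-dumping (Pellucia, VI.3.1): +8%; total 5% + 8% = 13%. → 13%.
Sum: 23% + 9% + 7% + 13% = 52%.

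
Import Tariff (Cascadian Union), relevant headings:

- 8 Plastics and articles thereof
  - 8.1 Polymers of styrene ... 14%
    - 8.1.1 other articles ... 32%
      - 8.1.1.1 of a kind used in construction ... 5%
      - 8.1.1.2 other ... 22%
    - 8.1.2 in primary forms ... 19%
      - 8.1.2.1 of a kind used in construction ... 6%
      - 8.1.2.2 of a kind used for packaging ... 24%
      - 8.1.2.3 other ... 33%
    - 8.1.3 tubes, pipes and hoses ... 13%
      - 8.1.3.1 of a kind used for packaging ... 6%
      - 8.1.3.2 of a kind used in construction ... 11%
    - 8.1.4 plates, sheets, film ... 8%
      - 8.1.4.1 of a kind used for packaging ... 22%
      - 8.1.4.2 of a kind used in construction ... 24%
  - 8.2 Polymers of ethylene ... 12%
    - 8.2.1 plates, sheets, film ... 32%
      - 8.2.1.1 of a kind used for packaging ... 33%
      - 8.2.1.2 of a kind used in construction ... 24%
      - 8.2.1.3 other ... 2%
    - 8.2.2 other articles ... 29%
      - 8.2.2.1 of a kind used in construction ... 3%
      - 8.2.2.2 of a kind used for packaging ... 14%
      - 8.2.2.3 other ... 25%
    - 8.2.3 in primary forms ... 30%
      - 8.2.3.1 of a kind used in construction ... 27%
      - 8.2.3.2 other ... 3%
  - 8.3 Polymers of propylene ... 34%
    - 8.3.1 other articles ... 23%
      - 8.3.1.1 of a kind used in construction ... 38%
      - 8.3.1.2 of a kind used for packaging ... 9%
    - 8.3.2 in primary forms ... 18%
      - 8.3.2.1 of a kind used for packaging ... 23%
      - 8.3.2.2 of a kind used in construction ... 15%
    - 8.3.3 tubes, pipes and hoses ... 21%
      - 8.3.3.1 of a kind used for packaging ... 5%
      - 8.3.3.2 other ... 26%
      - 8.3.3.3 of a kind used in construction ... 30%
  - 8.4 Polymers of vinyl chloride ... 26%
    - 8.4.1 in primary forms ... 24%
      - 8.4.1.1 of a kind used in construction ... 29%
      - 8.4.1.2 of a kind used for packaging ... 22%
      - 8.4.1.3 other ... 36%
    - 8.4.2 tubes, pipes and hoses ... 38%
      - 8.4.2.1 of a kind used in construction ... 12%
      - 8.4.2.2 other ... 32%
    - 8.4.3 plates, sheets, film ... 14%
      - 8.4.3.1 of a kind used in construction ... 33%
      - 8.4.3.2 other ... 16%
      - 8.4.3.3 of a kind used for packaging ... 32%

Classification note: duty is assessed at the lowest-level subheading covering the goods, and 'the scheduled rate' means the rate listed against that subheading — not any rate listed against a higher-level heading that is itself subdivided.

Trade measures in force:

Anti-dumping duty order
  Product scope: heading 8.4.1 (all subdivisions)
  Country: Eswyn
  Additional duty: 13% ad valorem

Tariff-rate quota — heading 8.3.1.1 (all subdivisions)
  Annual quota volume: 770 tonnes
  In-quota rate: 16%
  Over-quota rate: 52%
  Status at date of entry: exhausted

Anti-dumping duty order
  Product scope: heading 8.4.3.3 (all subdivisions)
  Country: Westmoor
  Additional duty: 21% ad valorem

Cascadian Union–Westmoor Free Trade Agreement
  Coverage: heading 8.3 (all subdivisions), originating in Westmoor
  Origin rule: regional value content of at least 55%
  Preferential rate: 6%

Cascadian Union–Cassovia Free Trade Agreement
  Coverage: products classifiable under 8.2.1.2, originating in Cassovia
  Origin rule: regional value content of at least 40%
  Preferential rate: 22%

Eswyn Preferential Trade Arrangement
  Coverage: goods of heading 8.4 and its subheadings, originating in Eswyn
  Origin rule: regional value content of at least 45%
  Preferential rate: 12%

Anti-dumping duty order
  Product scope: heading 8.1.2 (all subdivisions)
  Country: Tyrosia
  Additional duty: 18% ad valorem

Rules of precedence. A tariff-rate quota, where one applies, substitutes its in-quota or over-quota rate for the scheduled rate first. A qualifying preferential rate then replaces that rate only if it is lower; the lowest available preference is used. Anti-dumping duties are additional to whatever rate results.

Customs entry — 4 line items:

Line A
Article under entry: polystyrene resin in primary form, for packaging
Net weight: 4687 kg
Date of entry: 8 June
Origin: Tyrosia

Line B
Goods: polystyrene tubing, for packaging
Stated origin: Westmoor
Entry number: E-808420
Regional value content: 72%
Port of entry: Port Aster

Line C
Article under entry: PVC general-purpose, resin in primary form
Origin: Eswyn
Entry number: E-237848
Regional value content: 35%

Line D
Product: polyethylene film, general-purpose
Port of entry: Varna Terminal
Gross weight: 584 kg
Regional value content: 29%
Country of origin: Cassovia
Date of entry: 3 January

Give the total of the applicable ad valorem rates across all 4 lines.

Line A: polystyrene → 8.1; resin in primary form → 8.1.2; for packaging → 8.1.2.2. Scheduled 24%. anti-dumping (Tyrosia, 8.1.2): +18%; total 24% + 18% = 42%. → 42%.
Line B: polystyrene → 8.1; tubing → 8.1.3; for packaging → 8.1.3.1. Scheduled 6%. Westmoor agreement on 8.3: 8.1.3.1 not covered. → 6%.
Line C: PVC → 8.4; resin in primary form → 8.4.1; general-purpose → 8.4.1.3. Scheduled 36%. Eswyn agreement on 8.4: RVC < 45%; anti-dumping (Eswyn, 8.4.1): +13%; total 36% + 13% = 49%. → 49%.
Line D: polyethylene → 8.2; film → 8.2.1; general-purpose → 8.2.1.3. Scheduled 2%. Cassovia agreement on 8.2.1.2: 8.2.1.3 not covered. → 2%.
Sum: 42% + 6% + 49% + 2% = 99%.

99%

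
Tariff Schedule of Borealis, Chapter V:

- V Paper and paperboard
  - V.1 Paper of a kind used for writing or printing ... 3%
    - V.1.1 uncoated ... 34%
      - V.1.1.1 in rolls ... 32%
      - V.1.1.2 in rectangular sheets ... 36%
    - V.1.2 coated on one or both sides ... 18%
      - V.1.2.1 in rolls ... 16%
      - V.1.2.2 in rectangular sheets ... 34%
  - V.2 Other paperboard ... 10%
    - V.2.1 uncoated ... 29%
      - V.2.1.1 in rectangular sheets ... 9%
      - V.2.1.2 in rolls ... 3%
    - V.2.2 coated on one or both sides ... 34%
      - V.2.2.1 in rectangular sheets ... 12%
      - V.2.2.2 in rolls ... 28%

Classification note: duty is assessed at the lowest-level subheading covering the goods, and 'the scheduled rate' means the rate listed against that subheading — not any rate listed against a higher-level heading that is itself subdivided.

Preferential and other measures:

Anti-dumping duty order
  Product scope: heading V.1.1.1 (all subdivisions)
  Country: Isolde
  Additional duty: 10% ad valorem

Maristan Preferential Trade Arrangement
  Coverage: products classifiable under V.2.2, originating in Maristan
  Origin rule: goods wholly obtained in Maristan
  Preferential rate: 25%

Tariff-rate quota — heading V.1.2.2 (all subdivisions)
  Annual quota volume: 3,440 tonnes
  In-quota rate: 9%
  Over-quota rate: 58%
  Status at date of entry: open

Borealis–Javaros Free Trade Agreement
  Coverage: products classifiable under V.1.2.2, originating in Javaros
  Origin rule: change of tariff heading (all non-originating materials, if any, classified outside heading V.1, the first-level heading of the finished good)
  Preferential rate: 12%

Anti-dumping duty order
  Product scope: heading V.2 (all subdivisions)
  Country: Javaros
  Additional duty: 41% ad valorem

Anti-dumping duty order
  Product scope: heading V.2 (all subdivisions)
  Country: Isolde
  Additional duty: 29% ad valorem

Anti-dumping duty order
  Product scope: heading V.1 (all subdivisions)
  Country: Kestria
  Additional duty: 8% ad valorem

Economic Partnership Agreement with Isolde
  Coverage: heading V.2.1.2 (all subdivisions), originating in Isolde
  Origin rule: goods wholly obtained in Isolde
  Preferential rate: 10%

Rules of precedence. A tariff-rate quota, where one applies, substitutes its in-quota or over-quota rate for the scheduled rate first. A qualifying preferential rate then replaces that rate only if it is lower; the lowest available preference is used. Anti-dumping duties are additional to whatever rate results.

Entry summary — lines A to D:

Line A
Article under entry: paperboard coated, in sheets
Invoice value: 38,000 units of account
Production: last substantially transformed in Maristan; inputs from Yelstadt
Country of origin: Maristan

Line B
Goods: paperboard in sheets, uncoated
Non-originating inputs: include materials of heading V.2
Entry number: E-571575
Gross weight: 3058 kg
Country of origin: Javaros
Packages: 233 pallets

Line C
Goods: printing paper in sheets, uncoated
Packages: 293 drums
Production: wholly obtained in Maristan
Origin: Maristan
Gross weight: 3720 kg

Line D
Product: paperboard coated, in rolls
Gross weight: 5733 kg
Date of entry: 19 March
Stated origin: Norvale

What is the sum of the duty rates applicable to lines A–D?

Line A: paperboard → V.2; coated → V.2.2; in sheets → V.2.2.1. Scheduled 12%. Maristan agreement on V.2.2: not wholly obtained. → 12%.
Line B: paperboard → V.2; uncoated → V.2.1; in sheets → V.2.1.1. Scheduled 9%. Javaros agreement on V.1.2.2: V.2.1.1 not covered; anti-dumping (Javaros, V.2): +41%; total 9% + 41% = 50%. → 50%.
Line C: printing paper → V.1; uncoated → V.1.1; in sheets → V.1.1.2. Scheduled 36%. Maristan agreement on V.2.2: V.1.1.2 not covered. → 36%.
Line D: paperboard → V.2; coated → V.2.2; in rolls → V.2.2.2. Scheduled 28%. No special measure applies. → 28%.
Sum: 12% + 50% + 36% + 28% = 126%.

126%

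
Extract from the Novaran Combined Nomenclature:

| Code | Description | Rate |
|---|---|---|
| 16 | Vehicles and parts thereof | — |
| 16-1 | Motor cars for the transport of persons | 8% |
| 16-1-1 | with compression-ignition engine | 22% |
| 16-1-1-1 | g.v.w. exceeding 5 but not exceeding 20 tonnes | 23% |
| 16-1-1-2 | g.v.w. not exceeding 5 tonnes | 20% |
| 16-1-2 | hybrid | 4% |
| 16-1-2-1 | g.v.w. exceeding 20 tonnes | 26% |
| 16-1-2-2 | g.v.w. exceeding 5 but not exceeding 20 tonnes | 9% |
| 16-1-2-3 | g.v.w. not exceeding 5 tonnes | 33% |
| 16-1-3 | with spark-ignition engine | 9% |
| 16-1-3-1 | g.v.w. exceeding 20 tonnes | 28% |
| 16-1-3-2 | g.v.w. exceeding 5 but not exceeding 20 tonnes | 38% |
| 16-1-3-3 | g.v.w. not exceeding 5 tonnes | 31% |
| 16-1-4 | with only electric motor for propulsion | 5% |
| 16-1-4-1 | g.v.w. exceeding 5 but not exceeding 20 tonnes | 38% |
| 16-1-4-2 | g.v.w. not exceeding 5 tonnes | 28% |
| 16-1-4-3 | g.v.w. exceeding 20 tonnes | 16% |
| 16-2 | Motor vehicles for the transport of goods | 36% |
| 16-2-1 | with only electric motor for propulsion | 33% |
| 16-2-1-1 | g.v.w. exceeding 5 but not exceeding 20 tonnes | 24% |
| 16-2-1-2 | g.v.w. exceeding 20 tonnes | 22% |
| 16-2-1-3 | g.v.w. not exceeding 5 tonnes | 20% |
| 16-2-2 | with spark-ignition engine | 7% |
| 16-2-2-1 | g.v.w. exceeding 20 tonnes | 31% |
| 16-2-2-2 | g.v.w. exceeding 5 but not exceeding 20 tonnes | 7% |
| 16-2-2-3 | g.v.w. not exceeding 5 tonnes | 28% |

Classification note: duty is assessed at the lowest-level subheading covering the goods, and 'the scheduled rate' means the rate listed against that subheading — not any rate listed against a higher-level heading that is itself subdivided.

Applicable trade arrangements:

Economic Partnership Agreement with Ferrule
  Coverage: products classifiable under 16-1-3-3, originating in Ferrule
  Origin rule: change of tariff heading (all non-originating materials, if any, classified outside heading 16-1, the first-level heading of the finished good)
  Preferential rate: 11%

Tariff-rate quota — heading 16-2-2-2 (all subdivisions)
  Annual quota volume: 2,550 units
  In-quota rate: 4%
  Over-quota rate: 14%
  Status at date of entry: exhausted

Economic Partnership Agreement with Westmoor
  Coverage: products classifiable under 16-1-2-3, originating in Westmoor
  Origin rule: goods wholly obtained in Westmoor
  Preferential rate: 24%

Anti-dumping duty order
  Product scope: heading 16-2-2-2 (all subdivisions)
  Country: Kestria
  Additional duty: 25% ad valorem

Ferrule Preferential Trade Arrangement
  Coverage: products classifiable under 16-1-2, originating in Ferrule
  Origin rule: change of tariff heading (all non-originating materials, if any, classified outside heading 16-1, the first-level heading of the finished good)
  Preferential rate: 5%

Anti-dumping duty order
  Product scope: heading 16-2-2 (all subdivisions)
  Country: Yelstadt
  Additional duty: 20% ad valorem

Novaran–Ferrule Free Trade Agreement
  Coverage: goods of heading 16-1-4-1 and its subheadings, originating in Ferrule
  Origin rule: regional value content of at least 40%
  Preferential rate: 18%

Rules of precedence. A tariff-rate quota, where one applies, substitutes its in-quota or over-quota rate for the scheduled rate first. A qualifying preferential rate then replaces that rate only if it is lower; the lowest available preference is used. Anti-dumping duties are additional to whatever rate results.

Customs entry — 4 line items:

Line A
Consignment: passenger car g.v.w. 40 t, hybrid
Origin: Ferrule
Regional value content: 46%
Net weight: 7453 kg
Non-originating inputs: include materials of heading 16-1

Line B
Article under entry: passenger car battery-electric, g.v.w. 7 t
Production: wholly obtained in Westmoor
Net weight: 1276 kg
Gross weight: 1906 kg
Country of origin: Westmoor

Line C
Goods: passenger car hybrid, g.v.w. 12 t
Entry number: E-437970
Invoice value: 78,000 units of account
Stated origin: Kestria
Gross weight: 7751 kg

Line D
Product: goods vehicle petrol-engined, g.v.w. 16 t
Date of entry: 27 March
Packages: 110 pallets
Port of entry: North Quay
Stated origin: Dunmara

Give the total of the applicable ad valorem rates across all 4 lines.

87%

Line A: passenger car → 16-1; hybrid → 16-1-2; g.v.w. 40 t → 16-1-2-1. Scheduled 26%. Ferrule agreement on 16-1-3-3: 16-1-2-1 not covered; Ferrule agreement on 16-1-2: CTH not met; Ferrule agreement on 16-1-4-1: 16-1-2-1 not covered. → 26%.
Line B: passenger car → 16-1; battery-electric → 16-1-4; g.v.w. 7 t → 16-1-4-1. Scheduled 38%. Westmoor agreement on 16-1-2-3: 16-1-4-1 not covered. → 38%.
Line C: passenger car → 16-1; hybrid → 16-1-2; g.v.w. 12 t → 16-1-2-2. Scheduled 9%. No special measure applies. → 9%.
Line D: goods vehicle → 16-2; petrol-engined → 16-2-2; g.v.w. 16 t → 16-2-2-2. Scheduled 7%. quota on 16-2-2-2 exhausted → over-quota 14%. → 14%.
Sum: 26% + 38% + 9% + 14% = 87%.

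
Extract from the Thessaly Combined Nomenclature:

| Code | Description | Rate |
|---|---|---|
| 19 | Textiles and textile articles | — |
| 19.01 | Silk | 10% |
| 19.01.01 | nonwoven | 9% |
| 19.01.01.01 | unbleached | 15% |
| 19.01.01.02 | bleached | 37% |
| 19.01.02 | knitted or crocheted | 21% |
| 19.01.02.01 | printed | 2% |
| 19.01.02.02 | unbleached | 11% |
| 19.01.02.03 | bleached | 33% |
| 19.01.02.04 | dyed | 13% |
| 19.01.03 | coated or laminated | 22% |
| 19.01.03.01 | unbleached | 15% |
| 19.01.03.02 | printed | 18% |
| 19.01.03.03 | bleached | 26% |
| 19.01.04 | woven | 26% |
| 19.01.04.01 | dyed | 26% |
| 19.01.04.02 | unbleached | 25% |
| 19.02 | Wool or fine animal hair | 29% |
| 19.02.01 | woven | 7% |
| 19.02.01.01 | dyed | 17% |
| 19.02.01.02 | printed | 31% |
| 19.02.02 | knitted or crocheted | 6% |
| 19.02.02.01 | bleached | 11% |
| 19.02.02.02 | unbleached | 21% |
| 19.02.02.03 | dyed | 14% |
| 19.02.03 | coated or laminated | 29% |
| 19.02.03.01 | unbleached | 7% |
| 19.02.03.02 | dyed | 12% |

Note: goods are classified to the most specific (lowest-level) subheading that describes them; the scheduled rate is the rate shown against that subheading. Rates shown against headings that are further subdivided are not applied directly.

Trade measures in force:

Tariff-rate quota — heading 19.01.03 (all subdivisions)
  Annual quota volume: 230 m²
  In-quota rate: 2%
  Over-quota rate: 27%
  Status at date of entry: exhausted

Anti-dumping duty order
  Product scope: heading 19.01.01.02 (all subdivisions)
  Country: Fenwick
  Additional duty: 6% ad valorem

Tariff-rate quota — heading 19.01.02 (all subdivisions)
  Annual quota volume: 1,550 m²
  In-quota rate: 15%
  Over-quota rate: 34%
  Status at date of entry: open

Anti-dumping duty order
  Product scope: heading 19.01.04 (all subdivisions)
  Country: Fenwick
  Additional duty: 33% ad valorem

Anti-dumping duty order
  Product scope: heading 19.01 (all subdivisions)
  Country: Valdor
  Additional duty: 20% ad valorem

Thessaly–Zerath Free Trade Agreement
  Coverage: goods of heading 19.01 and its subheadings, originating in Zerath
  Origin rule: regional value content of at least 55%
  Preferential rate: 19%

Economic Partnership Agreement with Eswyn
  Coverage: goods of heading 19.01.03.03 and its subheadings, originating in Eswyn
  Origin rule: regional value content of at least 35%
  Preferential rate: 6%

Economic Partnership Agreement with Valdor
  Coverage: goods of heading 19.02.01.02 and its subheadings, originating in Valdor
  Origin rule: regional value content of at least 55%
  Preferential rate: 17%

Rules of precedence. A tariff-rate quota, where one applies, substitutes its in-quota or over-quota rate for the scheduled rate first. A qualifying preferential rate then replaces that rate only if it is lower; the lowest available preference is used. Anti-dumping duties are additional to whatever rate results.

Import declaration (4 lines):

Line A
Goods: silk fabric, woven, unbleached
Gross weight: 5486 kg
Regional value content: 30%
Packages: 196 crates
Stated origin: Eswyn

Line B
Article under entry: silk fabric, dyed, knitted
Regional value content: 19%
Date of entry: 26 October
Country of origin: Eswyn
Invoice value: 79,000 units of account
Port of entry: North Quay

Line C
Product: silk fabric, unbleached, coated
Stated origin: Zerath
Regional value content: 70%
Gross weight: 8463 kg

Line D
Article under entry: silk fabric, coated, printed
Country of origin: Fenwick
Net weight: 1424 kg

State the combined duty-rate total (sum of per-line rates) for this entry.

Line A: silk → 19.01; woven → 19.01.04; unbleached → 19.01.04.02. Scheduled 25%. Eswyn agreement on 19.01.03.03: 19.01.04.02 not covered. → 25%.
Line B: silk → 19.01; knitted → 19.01.02; dyed → 19.01.02.04. Scheduled 13%. quota on 19.01.02 open → in-quota 15%; Eswyn agreement on 19.01.03.03: 19.01.02.04 not covered. → 15%.
Line C: silk → 19.01; coated → 19.01.03; unbleached → 19.01.03.01. Scheduled 15%. quota on 19.01.03 exhausted → over-quota 27%; Zerath agreement on 19.01: RVC ≥ 55% → 19% available; preferential 19%. → 19%.
Line D: silk → 19.01; coated → 19.01.03; printed → 19.01.03.02. Scheduled 18%. quota on 19.01.03 exhausted → over-quota 27%. → 27%.
Sum: 25% + 15% + 19% + 27% = 86%.

86%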